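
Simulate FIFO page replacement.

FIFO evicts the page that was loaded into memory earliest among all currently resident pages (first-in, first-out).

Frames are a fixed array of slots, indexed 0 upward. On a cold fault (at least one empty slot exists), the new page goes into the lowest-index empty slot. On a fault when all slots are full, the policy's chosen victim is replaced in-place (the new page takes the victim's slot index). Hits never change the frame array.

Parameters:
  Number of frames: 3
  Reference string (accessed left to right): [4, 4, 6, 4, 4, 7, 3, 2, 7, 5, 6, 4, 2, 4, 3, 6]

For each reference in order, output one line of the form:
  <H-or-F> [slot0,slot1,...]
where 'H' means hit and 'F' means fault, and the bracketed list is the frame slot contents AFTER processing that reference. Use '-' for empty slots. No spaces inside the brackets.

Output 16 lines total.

F [4,-,-]
H [4,-,-]
F [4,6,-]
H [4,6,-]
H [4,6,-]
F [4,6,7]
F [3,6,7]
F [3,2,7]
H [3,2,7]
F [3,2,5]
F [6,2,5]
F [6,4,5]
F [6,4,2]
H [6,4,2]
F [3,4,2]
F [3,6,2]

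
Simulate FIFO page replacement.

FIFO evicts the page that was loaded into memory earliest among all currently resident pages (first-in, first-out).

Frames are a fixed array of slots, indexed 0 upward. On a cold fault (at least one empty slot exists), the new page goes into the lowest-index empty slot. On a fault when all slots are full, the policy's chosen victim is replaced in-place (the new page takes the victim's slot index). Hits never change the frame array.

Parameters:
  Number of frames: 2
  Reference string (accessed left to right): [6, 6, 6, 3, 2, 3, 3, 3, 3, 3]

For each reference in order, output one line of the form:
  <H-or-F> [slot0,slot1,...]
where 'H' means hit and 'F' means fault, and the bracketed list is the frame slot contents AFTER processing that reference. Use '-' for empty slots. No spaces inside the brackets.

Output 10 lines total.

F [6,-]
H [6,-]
H [6,-]
F [6,3]
F [2,3]
H [2,3]
H [2,3]
H [2,3]
H [2,3]
H [2,3]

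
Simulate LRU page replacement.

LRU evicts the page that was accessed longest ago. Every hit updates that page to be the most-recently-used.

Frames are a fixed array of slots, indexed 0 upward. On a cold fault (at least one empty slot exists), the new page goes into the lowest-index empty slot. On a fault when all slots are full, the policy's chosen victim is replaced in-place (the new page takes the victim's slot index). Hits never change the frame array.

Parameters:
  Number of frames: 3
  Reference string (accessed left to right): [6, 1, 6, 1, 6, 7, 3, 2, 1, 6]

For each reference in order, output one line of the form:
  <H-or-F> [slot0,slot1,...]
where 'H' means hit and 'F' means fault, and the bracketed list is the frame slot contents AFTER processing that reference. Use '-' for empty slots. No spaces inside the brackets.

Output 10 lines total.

F [6,-,-]
F [6,1,-]
H [6,1,-]
H [6,1,-]
H [6,1,-]
F [6,1,7]
F [6,3,7]
F [2,3,7]
F [2,3,1]
F [2,6,1]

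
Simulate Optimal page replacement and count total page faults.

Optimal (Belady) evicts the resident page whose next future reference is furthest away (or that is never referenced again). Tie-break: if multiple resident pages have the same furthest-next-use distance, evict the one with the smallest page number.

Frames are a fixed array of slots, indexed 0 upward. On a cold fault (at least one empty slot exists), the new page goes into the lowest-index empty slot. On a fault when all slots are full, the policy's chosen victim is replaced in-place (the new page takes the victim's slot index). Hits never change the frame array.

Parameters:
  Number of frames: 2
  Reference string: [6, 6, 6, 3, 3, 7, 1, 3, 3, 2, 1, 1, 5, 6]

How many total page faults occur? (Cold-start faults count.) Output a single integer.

Answer: 7

Derivation:
Step 0: ref 6 → FAULT, frames=[6,-]
Step 1: ref 6 → HIT, frames=[6,-]
Step 2: ref 6 → HIT, frames=[6,-]
Step 3: ref 3 → FAULT, frames=[6,3]
Step 4: ref 3 → HIT, frames=[6,3]
Step 5: ref 7 → FAULT (evict 6), frames=[7,3]
Step 6: ref 1 → FAULT (evict 7), frames=[1,3]
Step 7: ref 3 → HIT, frames=[1,3]
Step 8: ref 3 → HIT, frames=[1,3]
Step 9: ref 2 → FAULT (evict 3), frames=[1,2]
Step 10: ref 1 → HIT, frames=[1,2]
Step 11: ref 1 → HIT, frames=[1,2]
Step 12: ref 5 → FAULT (evict 1), frames=[5,2]
Step 13: ref 6 → FAULT (evict 2), frames=[5,6]
Total faults: 7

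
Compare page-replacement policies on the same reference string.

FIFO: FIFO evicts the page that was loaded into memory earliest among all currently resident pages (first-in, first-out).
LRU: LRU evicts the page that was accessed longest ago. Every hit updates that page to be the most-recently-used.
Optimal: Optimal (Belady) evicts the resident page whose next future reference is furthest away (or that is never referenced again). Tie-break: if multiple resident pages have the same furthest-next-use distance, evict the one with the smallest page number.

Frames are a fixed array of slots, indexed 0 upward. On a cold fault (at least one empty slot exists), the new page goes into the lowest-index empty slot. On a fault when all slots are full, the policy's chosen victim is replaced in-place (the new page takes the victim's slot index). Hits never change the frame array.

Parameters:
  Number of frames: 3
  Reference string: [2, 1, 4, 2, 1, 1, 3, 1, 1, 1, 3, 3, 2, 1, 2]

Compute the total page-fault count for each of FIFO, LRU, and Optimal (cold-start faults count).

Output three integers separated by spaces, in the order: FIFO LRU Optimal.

Answer: 6 4 4

Derivation:
--- FIFO ---
  step 0: ref 2 -> FAULT, frames=[2,-,-] (faults so far: 1)
  step 1: ref 1 -> FAULT, frames=[2,1,-] (faults so far: 2)
  step 2: ref 4 -> FAULT, frames=[2,1,4] (faults so far: 3)
  step 3: ref 2 -> HIT, frames=[2,1,4] (faults so far: 3)
  step 4: ref 1 -> HIT, frames=[2,1,4] (faults so far: 3)
  step 5: ref 1 -> HIT, frames=[2,1,4] (faults so far: 3)
  step 6: ref 3 -> FAULT, evict 2, frames=[3,1,4] (faults so far: 4)
  step 7: ref 1 -> HIT, frames=[3,1,4] (faults so far: 4)
  step 8: ref 1 -> HIT, frames=[3,1,4] (faults so far: 4)
  step 9: ref 1 -> HIT, frames=[3,1,4] (faults so far: 4)
  step 10: ref 3 -> HIT, frames=[3,1,4] (faults so far: 4)
  step 11: ref 3 -> HIT, frames=[3,1,4] (faults so far: 4)
  step 12: ref 2 -> FAULT, evict 1, frames=[3,2,4] (faults so far: 5)
  step 13: ref 1 -> FAULT, evict 4, frames=[3,2,1] (faults so far: 6)
  step 14: ref 2 -> HIT, frames=[3,2,1] (faults so far: 6)
  FIFO total faults: 6
--- LRU ---
  step 0: ref 2 -> FAULT, frames=[2,-,-] (faults so far: 1)
  step 1: ref 1 -> FAULT, frames=[2,1,-] (faults so far: 2)
  step 2: ref 4 -> FAULT, frames=[2,1,4] (faults so far: 3)
  step 3: ref 2 -> HIT, frames=[2,1,4] (faults so far: 3)
  step 4: ref 1 -> HIT, frames=[2,1,4] (faults so far: 3)
  step 5: ref 1 -> HIT, frames=[2,1,4] (faults so far: 3)
  step 6: ref 3 -> FAULT, evict 4, frames=[2,1,3] (faults so far: 4)
  step 7: ref 1 -> HIT, frames=[2,1,3] (faults so far: 4)
  step 8: ref 1 -> HIT, frames=[2,1,3] (faults so far: 4)
  step 9: ref 1 -> HIT, frames=[2,1,3] (faults so far: 4)
  step 10: ref 3 -> HIT, frames=[2,1,3] (faults so far: 4)
  step 11: ref 3 -> HIT, frames=[2,1,3] (faults so far: 4)
  step 12: ref 2 -> HIT, frames=[2,1,3] (faults so far: 4)
  step 13: ref 1 -> HIT, frames=[2,1,3] (faults so far: 4)
  step 14: ref 2 -> HIT, frames=[2,1,3] (faults so far: 4)
  LRU total faults: 4
--- Optimal ---
  step 0: ref 2 -> FAULT, frames=[2,-,-] (faults so far: 1)
  step 1: ref 1 -> FAULT, frames=[2,1,-] (faults so far: 2)
  step 2: ref 4 -> FAULT, frames=[2,1,4] (faults so far: 3)
  step 3: ref 2 -> HIT, frames=[2,1,4] (faults so far: 3)
  step 4: ref 1 -> HIT, frames=[2,1,4] (faults so far: 3)
  step 5: ref 1 -> HIT, frames=[2,1,4] (faults so far: 3)
  step 6: ref 3 -> FAULT, evict 4, frames=[2,1,3] (faults so far: 4)
  step 7: ref 1 -> HIT, frames=[2,1,3] (faults so far: 4)
  step 8: ref 1 -> HIT, frames=[2,1,3] (faults so far: 4)
  step 9: ref 1 -> HIT, frames=[2,1,3] (faults so far: 4)
  step 10: ref 3 -> HIT, frames=[2,1,3] (faults so far: 4)
  step 11: ref 3 -> HIT, frames=[2,1,3] (faults so far: 4)
  step 12: ref 2 -> HIT, frames=[2,1,3] (faults so far: 4)
  step 13: ref 1 -> HIT, frames=[2,1,3] (faults so far: 4)
  step 14: ref 2 -> HIT, frames=[2,1,3] (faults so far: 4)
  Optimal total faults: 4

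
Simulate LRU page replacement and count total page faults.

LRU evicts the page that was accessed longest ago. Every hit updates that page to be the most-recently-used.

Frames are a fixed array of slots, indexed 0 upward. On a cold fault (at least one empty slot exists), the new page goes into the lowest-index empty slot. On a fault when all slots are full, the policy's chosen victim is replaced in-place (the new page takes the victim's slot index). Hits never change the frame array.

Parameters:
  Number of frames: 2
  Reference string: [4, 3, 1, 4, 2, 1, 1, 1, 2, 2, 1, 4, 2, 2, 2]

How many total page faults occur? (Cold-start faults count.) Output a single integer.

Answer: 8

Derivation:
Step 0: ref 4 → FAULT, frames=[4,-]
Step 1: ref 3 → FAULT, frames=[4,3]
Step 2: ref 1 → FAULT (evict 4), frames=[1,3]
Step 3: ref 4 → FAULT (evict 3), frames=[1,4]
Step 4: ref 2 → FAULT (evict 1), frames=[2,4]
Step 5: ref 1 → FAULT (evict 4), frames=[2,1]
Step 6: ref 1 → HIT, frames=[2,1]
Step 7: ref 1 → HIT, frames=[2,1]
Step 8: ref 2 → HIT, frames=[2,1]
Step 9: ref 2 → HIT, frames=[2,1]
Step 10: ref 1 → HIT, frames=[2,1]
Step 11: ref 4 → FAULT (evict 2), frames=[4,1]
Step 12: ref 2 → FAULT (evict 1), frames=[4,2]
Step 13: ref 2 → HIT, frames=[4,2]
Step 14: ref 2 → HIT, frames=[4,2]
Total faults: 8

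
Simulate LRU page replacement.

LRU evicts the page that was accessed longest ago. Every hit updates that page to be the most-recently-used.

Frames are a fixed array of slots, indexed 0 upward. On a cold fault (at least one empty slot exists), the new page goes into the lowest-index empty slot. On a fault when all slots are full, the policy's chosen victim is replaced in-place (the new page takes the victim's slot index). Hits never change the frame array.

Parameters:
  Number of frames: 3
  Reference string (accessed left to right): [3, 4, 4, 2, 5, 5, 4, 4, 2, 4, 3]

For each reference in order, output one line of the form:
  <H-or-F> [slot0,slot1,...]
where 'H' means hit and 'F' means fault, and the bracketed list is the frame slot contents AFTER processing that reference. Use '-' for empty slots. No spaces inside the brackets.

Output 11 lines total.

F [3,-,-]
F [3,4,-]
H [3,4,-]
F [3,4,2]
F [5,4,2]
H [5,4,2]
H [5,4,2]
H [5,4,2]
H [5,4,2]
H [5,4,2]
F [3,4,2]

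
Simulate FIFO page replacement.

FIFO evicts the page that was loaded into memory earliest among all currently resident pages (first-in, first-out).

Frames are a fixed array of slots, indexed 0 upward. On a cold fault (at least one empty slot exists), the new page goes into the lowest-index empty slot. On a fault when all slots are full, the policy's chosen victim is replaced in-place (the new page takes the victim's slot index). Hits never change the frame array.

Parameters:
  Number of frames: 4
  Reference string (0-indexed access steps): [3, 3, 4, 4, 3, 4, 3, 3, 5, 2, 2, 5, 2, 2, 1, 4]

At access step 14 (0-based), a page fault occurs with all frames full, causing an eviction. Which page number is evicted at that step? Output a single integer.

Answer: 3

Derivation:
Step 0: ref 3 -> FAULT, frames=[3,-,-,-]
Step 1: ref 3 -> HIT, frames=[3,-,-,-]
Step 2: ref 4 -> FAULT, frames=[3,4,-,-]
Step 3: ref 4 -> HIT, frames=[3,4,-,-]
Step 4: ref 3 -> HIT, frames=[3,4,-,-]
Step 5: ref 4 -> HIT, frames=[3,4,-,-]
Step 6: ref 3 -> HIT, frames=[3,4,-,-]
Step 7: ref 3 -> HIT, frames=[3,4,-,-]
Step 8: ref 5 -> FAULT, frames=[3,4,5,-]
Step 9: ref 2 -> FAULT, frames=[3,4,5,2]
Step 10: ref 2 -> HIT, frames=[3,4,5,2]
Step 11: ref 5 -> HIT, frames=[3,4,5,2]
Step 12: ref 2 -> HIT, frames=[3,4,5,2]
Step 13: ref 2 -> HIT, frames=[3,4,5,2]
Step 14: ref 1 -> FAULT, evict 3, frames=[1,4,5,2]
At step 14: evicted page 3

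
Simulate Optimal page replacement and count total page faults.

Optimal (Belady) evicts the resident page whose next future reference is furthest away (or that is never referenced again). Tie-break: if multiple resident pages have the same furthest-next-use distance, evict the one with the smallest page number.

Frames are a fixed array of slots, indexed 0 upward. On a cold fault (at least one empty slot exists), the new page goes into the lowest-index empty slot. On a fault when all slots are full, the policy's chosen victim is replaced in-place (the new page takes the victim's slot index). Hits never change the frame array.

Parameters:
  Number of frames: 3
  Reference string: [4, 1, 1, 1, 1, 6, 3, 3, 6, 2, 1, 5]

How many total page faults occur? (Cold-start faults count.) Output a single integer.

Answer: 6

Derivation:
Step 0: ref 4 → FAULT, frames=[4,-,-]
Step 1: ref 1 → FAULT, frames=[4,1,-]
Step 2: ref 1 → HIT, frames=[4,1,-]
Step 3: ref 1 → HIT, frames=[4,1,-]
Step 4: ref 1 → HIT, frames=[4,1,-]
Step 5: ref 6 → FAULT, frames=[4,1,6]
Step 6: ref 3 → FAULT (evict 4), frames=[3,1,6]
Step 7: ref 3 → HIT, frames=[3,1,6]
Step 8: ref 6 → HIT, frames=[3,1,6]
Step 9: ref 2 → FAULT (evict 3), frames=[2,1,6]
Step 10: ref 1 → HIT, frames=[2,1,6]
Step 11: ref 5 → FAULT (evict 1), frames=[2,5,6]
Total faults: 6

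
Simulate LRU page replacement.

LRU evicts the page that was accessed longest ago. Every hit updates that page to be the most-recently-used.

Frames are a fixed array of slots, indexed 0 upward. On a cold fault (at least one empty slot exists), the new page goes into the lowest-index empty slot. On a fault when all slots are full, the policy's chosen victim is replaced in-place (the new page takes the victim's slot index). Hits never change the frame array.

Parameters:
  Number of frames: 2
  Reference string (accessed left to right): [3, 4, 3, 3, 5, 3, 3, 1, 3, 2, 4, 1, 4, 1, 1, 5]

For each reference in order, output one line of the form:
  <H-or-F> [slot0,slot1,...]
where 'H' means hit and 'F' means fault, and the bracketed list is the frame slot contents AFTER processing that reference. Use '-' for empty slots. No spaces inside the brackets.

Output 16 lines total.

F [3,-]
F [3,4]
H [3,4]
H [3,4]
F [3,5]
H [3,5]
H [3,5]
F [3,1]
H [3,1]
F [3,2]
F [4,2]
F [4,1]
H [4,1]
H [4,1]
H [4,1]
F [5,1]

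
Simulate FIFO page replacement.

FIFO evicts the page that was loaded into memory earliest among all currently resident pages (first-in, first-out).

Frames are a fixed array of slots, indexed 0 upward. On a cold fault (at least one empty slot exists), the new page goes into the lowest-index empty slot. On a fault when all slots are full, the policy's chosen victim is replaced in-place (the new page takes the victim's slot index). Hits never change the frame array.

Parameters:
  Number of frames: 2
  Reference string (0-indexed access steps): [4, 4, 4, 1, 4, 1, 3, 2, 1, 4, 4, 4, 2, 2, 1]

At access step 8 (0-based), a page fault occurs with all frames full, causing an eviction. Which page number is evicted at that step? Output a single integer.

Answer: 3

Derivation:
Step 0: ref 4 -> FAULT, frames=[4,-]
Step 1: ref 4 -> HIT, frames=[4,-]
Step 2: ref 4 -> HIT, frames=[4,-]
Step 3: ref 1 -> FAULT, frames=[4,1]
Step 4: ref 4 -> HIT, frames=[4,1]
Step 5: ref 1 -> HIT, frames=[4,1]
Step 6: ref 3 -> FAULT, evict 4, frames=[3,1]
Step 7: ref 2 -> FAULT, evict 1, frames=[3,2]
Step 8: ref 1 -> FAULT, evict 3, frames=[1,2]
At step 8: evicted page 3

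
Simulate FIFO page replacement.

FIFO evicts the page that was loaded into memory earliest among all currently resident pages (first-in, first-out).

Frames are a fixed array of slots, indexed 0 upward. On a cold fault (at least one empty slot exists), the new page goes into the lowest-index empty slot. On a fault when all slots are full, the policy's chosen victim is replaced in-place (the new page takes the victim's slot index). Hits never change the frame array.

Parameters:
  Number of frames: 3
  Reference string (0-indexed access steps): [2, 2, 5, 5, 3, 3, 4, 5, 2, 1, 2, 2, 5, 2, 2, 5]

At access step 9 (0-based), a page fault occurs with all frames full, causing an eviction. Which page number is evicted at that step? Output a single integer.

Step 0: ref 2 -> FAULT, frames=[2,-,-]
Step 1: ref 2 -> HIT, frames=[2,-,-]
Step 2: ref 5 -> FAULT, frames=[2,5,-]
Step 3: ref 5 -> HIT, frames=[2,5,-]
Step 4: ref 3 -> FAULT, frames=[2,5,3]
Step 5: ref 3 -> HIT, frames=[2,5,3]
Step 6: ref 4 -> FAULT, evict 2, frames=[4,5,3]
Step 7: ref 5 -> HIT, frames=[4,5,3]
Step 8: ref 2 -> FAULT, evict 5, frames=[4,2,3]
Step 9: ref 1 -> FAULT, evict 3, frames=[4,2,1]
At step 9: evicted page 3

Answer: 3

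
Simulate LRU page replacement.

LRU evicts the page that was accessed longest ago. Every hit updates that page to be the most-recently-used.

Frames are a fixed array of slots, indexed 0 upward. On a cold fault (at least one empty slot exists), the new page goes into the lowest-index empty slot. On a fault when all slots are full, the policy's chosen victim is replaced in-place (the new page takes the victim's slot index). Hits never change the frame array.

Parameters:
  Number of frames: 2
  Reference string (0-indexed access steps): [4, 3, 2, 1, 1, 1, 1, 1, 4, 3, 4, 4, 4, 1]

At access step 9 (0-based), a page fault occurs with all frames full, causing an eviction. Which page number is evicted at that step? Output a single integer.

Answer: 1

Derivation:
Step 0: ref 4 -> FAULT, frames=[4,-]
Step 1: ref 3 -> FAULT, frames=[4,3]
Step 2: ref 2 -> FAULT, evict 4, frames=[2,3]
Step 3: ref 1 -> FAULT, evict 3, frames=[2,1]
Step 4: ref 1 -> HIT, frames=[2,1]
Step 5: ref 1 -> HIT, frames=[2,1]
Step 6: ref 1 -> HIT, frames=[2,1]
Step 7: ref 1 -> HIT, frames=[2,1]
Step 8: ref 4 -> FAULT, evict 2, frames=[4,1]
Step 9: ref 3 -> FAULT, evict 1, frames=[4,3]
At step 9: evicted page 1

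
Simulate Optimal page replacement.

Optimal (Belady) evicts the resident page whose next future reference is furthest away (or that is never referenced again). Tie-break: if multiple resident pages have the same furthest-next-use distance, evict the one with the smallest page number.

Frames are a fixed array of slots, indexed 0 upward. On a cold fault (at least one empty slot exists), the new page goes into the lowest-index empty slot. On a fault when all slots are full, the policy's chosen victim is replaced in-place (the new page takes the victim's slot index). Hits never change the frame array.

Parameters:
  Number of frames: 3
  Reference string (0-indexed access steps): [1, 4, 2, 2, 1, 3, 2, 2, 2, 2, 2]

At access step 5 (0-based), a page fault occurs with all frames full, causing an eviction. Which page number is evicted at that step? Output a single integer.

Step 0: ref 1 -> FAULT, frames=[1,-,-]
Step 1: ref 4 -> FAULT, frames=[1,4,-]
Step 2: ref 2 -> FAULT, frames=[1,4,2]
Step 3: ref 2 -> HIT, frames=[1,4,2]
Step 4: ref 1 -> HIT, frames=[1,4,2]
Step 5: ref 3 -> FAULT, evict 1, frames=[3,4,2]
At step 5: evicted page 1

Answer: 1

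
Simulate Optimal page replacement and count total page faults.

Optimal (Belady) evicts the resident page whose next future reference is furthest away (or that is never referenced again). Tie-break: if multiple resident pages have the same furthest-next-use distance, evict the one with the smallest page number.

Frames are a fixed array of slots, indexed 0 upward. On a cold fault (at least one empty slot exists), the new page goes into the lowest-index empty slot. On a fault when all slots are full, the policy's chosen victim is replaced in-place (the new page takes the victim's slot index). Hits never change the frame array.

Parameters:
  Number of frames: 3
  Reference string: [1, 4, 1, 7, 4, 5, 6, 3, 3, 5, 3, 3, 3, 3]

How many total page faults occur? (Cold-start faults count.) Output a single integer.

Answer: 6

Derivation:
Step 0: ref 1 → FAULT, frames=[1,-,-]
Step 1: ref 4 → FAULT, frames=[1,4,-]
Step 2: ref 1 → HIT, frames=[1,4,-]
Step 3: ref 7 → FAULT, frames=[1,4,7]
Step 4: ref 4 → HIT, frames=[1,4,7]
Step 5: ref 5 → FAULT (evict 1), frames=[5,4,7]
Step 6: ref 6 → FAULT (evict 4), frames=[5,6,7]
Step 7: ref 3 → FAULT (evict 6), frames=[5,3,7]
Step 8: ref 3 → HIT, frames=[5,3,7]
Step 9: ref 5 → HIT, frames=[5,3,7]
Step 10: ref 3 → HIT, frames=[5,3,7]
Step 11: ref 3 → HIT, frames=[5,3,7]
Step 12: ref 3 → HIT, frames=[5,3,7]
Step 13: ref 3 → HIT, frames=[5,3,7]
Total faults: 6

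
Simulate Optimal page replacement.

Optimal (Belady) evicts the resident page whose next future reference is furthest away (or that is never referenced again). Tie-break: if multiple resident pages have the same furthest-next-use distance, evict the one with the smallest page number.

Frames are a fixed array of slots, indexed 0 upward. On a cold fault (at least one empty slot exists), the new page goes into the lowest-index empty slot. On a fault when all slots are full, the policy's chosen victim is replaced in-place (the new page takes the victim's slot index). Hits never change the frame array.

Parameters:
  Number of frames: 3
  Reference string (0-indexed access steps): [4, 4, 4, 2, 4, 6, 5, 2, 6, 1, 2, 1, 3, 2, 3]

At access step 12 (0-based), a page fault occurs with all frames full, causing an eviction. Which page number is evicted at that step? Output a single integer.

Answer: 1

Derivation:
Step 0: ref 4 -> FAULT, frames=[4,-,-]
Step 1: ref 4 -> HIT, frames=[4,-,-]
Step 2: ref 4 -> HIT, frames=[4,-,-]
Step 3: ref 2 -> FAULT, frames=[4,2,-]
Step 4: ref 4 -> HIT, frames=[4,2,-]
Step 5: ref 6 -> FAULT, frames=[4,2,6]
Step 6: ref 5 -> FAULT, evict 4, frames=[5,2,6]
Step 7: ref 2 -> HIT, frames=[5,2,6]
Step 8: ref 6 -> HIT, frames=[5,2,6]
Step 9: ref 1 -> FAULT, evict 5, frames=[1,2,6]
Step 10: ref 2 -> HIT, frames=[1,2,6]
Step 11: ref 1 -> HIT, frames=[1,2,6]
Step 12: ref 3 -> FAULT, evict 1, frames=[3,2,6]
At step 12: evicted page 1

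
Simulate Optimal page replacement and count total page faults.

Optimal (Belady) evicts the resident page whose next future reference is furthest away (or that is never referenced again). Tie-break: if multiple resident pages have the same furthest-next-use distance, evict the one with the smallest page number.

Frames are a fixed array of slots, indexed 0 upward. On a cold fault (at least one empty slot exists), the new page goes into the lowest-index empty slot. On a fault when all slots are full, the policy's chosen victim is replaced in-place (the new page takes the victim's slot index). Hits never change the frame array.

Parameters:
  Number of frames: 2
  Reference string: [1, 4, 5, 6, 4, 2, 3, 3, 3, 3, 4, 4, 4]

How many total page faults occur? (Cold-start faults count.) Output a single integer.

Step 0: ref 1 → FAULT, frames=[1,-]
Step 1: ref 4 → FAULT, frames=[1,4]
Step 2: ref 5 → FAULT (evict 1), frames=[5,4]
Step 3: ref 6 → FAULT (evict 5), frames=[6,4]
Step 4: ref 4 → HIT, frames=[6,4]
Step 5: ref 2 → FAULT (evict 6), frames=[2,4]
Step 6: ref 3 → FAULT (evict 2), frames=[3,4]
Step 7: ref 3 → HIT, frames=[3,4]
Step 8: ref 3 → HIT, frames=[3,4]
Step 9: ref 3 → HIT, frames=[3,4]
Step 10: ref 4 → HIT, frames=[3,4]
Step 11: ref 4 → HIT, frames=[3,4]
Step 12: ref 4 → HIT, frames=[3,4]
Total faults: 6

Answer: 6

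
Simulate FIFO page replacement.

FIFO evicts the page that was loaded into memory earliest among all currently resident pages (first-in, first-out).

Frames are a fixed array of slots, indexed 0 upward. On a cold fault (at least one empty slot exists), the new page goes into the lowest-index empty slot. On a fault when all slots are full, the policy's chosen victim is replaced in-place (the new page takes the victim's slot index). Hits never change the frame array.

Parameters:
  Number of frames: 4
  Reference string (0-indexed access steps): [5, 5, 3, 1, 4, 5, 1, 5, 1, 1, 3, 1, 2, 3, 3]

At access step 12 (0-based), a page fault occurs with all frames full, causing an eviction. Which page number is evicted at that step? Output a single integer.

Step 0: ref 5 -> FAULT, frames=[5,-,-,-]
Step 1: ref 5 -> HIT, frames=[5,-,-,-]
Step 2: ref 3 -> FAULT, frames=[5,3,-,-]
Step 3: ref 1 -> FAULT, frames=[5,3,1,-]
Step 4: ref 4 -> FAULT, frames=[5,3,1,4]
Step 5: ref 5 -> HIT, frames=[5,3,1,4]
Step 6: ref 1 -> HIT, frames=[5,3,1,4]
Step 7: ref 5 -> HIT, frames=[5,3,1,4]
Step 8: ref 1 -> HIT, frames=[5,3,1,4]
Step 9: ref 1 -> HIT, frames=[5,3,1,4]
Step 10: ref 3 -> HIT, frames=[5,3,1,4]
Step 11: ref 1 -> HIT, frames=[5,3,1,4]
Step 12: ref 2 -> FAULT, evict 5, frames=[2,3,1,4]
At step 12: evicted page 5

Answer: 5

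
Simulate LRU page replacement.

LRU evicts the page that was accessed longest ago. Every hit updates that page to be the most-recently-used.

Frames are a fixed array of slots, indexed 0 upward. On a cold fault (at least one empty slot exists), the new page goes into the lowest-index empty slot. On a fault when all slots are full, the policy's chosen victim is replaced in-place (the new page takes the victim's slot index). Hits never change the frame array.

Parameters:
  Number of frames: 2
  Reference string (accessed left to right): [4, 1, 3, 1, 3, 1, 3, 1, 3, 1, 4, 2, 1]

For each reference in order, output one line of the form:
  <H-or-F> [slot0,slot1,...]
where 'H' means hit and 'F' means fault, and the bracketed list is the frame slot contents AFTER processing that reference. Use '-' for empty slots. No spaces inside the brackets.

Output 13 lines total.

F [4,-]
F [4,1]
F [3,1]
H [3,1]
H [3,1]
H [3,1]
H [3,1]
H [3,1]
H [3,1]
H [3,1]
F [4,1]
F [4,2]
F [1,2]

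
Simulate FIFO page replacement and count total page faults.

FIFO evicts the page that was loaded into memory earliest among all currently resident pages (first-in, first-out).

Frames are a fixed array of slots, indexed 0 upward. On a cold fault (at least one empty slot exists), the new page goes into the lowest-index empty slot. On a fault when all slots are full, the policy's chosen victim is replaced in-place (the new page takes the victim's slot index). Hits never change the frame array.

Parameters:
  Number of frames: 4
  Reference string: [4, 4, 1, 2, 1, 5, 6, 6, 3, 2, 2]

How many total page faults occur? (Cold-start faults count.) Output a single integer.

Answer: 6

Derivation:
Step 0: ref 4 → FAULT, frames=[4,-,-,-]
Step 1: ref 4 → HIT, frames=[4,-,-,-]
Step 2: ref 1 → FAULT, frames=[4,1,-,-]
Step 3: ref 2 → FAULT, frames=[4,1,2,-]
Step 4: ref 1 → HIT, frames=[4,1,2,-]
Step 5: ref 5 → FAULT, frames=[4,1,2,5]
Step 6: ref 6 → FAULT (evict 4), frames=[6,1,2,5]
Step 7: ref 6 → HIT, frames=[6,1,2,5]
Step 8: ref 3 → FAULT (evict 1), frames=[6,3,2,5]
Step 9: ref 2 → HIT, frames=[6,3,2,5]
Step 10: ref 2 → HIT, frames=[6,3,2,5]
Total faults: 6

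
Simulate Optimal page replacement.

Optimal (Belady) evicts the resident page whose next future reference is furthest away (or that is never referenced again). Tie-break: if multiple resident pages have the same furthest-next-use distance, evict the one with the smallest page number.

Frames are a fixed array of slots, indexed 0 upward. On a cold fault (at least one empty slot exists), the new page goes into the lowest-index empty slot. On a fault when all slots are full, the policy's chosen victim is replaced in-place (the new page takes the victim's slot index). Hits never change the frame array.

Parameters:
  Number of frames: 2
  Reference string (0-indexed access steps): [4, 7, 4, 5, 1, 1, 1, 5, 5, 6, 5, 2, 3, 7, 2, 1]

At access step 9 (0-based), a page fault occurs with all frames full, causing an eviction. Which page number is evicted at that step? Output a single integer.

Answer: 1

Derivation:
Step 0: ref 4 -> FAULT, frames=[4,-]
Step 1: ref 7 -> FAULT, frames=[4,7]
Step 2: ref 4 -> HIT, frames=[4,7]
Step 3: ref 5 -> FAULT, evict 4, frames=[5,7]
Step 4: ref 1 -> FAULT, evict 7, frames=[5,1]
Step 5: ref 1 -> HIT, frames=[5,1]
Step 6: ref 1 -> HIT, frames=[5,1]
Step 7: ref 5 -> HIT, frames=[5,1]
Step 8: ref 5 -> HIT, frames=[5,1]
Step 9: ref 6 -> FAULT, evict 1, frames=[5,6]
At step 9: evicted page 1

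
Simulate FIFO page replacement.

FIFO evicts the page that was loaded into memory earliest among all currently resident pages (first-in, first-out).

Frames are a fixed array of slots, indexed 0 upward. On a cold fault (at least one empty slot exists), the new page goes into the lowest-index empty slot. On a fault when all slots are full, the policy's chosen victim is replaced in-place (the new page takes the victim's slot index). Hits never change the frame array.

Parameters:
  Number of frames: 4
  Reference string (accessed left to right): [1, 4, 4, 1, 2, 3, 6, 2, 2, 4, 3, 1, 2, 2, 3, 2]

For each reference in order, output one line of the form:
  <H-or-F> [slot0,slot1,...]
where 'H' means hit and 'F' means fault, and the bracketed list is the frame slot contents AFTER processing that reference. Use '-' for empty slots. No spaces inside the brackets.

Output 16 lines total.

F [1,-,-,-]
F [1,4,-,-]
H [1,4,-,-]
H [1,4,-,-]
F [1,4,2,-]
F [1,4,2,3]
F [6,4,2,3]
H [6,4,2,3]
H [6,4,2,3]
H [6,4,2,3]
H [6,4,2,3]
F [6,1,2,3]
H [6,1,2,3]
H [6,1,2,3]
H [6,1,2,3]
H [6,1,2,3]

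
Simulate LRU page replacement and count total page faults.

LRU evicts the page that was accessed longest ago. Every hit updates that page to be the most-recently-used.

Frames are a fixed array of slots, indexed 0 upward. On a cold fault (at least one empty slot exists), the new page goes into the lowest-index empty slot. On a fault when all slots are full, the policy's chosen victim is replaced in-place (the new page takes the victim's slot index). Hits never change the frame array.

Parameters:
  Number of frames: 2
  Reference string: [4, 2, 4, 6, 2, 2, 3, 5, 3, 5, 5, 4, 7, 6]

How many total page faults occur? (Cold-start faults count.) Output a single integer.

Answer: 9

Derivation:
Step 0: ref 4 → FAULT, frames=[4,-]
Step 1: ref 2 → FAULT, frames=[4,2]
Step 2: ref 4 → HIT, frames=[4,2]
Step 3: ref 6 → FAULT (evict 2), frames=[4,6]
Step 4: ref 2 → FAULT (evict 4), frames=[2,6]
Step 5: ref 2 → HIT, frames=[2,6]
Step 6: ref 3 → FAULT (evict 6), frames=[2,3]
Step 7: ref 5 → FAULT (evict 2), frames=[5,3]
Step 8: ref 3 → HIT, frames=[5,3]
Step 9: ref 5 → HIT, frames=[5,3]
Step 10: ref 5 → HIT, frames=[5,3]
Step 11: ref 4 → FAULT (evict 3), frames=[5,4]
Step 12: ref 7 → FAULT (evict 5), frames=[7,4]
Step 13: ref 6 → FAULT (evict 4), frames=[7,6]
Total faults: 9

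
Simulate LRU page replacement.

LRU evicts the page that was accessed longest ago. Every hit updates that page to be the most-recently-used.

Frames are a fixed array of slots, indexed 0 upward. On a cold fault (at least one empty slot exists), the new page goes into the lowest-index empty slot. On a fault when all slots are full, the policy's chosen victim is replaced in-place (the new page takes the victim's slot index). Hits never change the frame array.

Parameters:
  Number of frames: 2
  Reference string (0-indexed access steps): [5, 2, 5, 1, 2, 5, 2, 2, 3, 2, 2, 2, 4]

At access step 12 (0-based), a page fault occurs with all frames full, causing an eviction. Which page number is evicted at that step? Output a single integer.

Answer: 3

Derivation:
Step 0: ref 5 -> FAULT, frames=[5,-]
Step 1: ref 2 -> FAULT, frames=[5,2]
Step 2: ref 5 -> HIT, frames=[5,2]
Step 3: ref 1 -> FAULT, evict 2, frames=[5,1]
Step 4: ref 2 -> FAULT, evict 5, frames=[2,1]
Step 5: ref 5 -> FAULT, evict 1, frames=[2,5]
Step 6: ref 2 -> HIT, frames=[2,5]
Step 7: ref 2 -> HIT, frames=[2,5]
Step 8: ref 3 -> FAULT, evict 5, frames=[2,3]
Step 9: ref 2 -> HIT, frames=[2,3]
Step 10: ref 2 -> HIT, frames=[2,3]
Step 11: ref 2 -> HIT, frames=[2,3]
Step 12: ref 4 -> FAULT, evict 3, frames=[2,4]
At step 12: evicted page 3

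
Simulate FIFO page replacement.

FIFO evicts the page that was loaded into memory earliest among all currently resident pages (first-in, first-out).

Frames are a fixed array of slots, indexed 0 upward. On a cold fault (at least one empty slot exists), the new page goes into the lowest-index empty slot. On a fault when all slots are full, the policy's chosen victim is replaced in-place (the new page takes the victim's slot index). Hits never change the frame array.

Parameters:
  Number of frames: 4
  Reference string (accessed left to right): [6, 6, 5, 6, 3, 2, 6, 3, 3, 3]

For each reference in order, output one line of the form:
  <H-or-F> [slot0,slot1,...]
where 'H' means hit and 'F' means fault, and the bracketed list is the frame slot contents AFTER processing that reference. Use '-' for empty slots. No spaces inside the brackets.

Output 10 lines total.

F [6,-,-,-]
H [6,-,-,-]
F [6,5,-,-]
H [6,5,-,-]
F [6,5,3,-]
F [6,5,3,2]
H [6,5,3,2]
H [6,5,3,2]
H [6,5,3,2]
H [6,5,3,2]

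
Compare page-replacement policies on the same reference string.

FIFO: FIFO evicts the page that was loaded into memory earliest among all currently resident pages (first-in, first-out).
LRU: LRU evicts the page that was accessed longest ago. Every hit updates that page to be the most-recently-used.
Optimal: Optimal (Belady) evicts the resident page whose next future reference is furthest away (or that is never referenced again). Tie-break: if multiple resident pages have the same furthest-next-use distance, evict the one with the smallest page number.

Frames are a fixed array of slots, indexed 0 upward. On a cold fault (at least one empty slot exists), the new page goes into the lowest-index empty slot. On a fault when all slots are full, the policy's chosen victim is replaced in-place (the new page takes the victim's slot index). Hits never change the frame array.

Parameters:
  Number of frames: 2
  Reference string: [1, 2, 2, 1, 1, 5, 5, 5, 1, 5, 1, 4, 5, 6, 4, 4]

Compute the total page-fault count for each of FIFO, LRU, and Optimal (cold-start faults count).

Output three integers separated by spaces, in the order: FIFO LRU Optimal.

--- FIFO ---
  step 0: ref 1 -> FAULT, frames=[1,-] (faults so far: 1)
  step 1: ref 2 -> FAULT, frames=[1,2] (faults so far: 2)
  step 2: ref 2 -> HIT, frames=[1,2] (faults so far: 2)
  step 3: ref 1 -> HIT, frames=[1,2] (faults so far: 2)
  step 4: ref 1 -> HIT, frames=[1,2] (faults so far: 2)
  step 5: ref 5 -> FAULT, evict 1, frames=[5,2] (faults so far: 3)
  step 6: ref 5 -> HIT, frames=[5,2] (faults so far: 3)
  step 7: ref 5 -> HIT, frames=[5,2] (faults so far: 3)
  step 8: ref 1 -> FAULT, evict 2, frames=[5,1] (faults so far: 4)
  step 9: ref 5 -> HIT, frames=[5,1] (faults so far: 4)
  step 10: ref 1 -> HIT, frames=[5,1] (faults so far: 4)
  step 11: ref 4 -> FAULT, evict 5, frames=[4,1] (faults so far: 5)
  step 12: ref 5 -> FAULT, evict 1, frames=[4,5] (faults so far: 6)
  step 13: ref 6 -> FAULT, evict 4, frames=[6,5] (faults so far: 7)
  step 14: ref 4 -> FAULT, evict 5, frames=[6,4] (faults so far: 8)
  step 15: ref 4 -> HIT, frames=[6,4] (faults so far: 8)
  FIFO total faults: 8
--- LRU ---
  step 0: ref 1 -> FAULT, frames=[1,-] (faults so far: 1)
  step 1: ref 2 -> FAULT, frames=[1,2] (faults so far: 2)
  step 2: ref 2 -> HIT, frames=[1,2] (faults so far: 2)
  step 3: ref 1 -> HIT, frames=[1,2] (faults so far: 2)
  step 4: ref 1 -> HIT, frames=[1,2] (faults so far: 2)
  step 5: ref 5 -> FAULT, evict 2, frames=[1,5] (faults so far: 3)
  step 6: ref 5 -> HIT, frames=[1,5] (faults so far: 3)
  step 7: ref 5 -> HIT, frames=[1,5] (faults so far: 3)
  step 8: ref 1 -> HIT, frames=[1,5] (faults so far: 3)
  step 9: ref 5 -> HIT, frames=[1,5] (faults so far: 3)
  step 10: ref 1 -> HIT, frames=[1,5] (faults so far: 3)
  step 11: ref 4 -> FAULT, evict 5, frames=[1,4] (faults so far: 4)
  step 12: ref 5 -> FAULT, evict 1, frames=[5,4] (faults so far: 5)
  step 13: ref 6 -> FAULT, evict 4, frames=[5,6] (faults so far: 6)
  step 14: ref 4 -> FAULT, evict 5, frames=[4,6] (faults so far: 7)
  step 15: ref 4 -> HIT, frames=[4,6] (faults so far: 7)
  LRU total faults: 7
--- Optimal ---
  step 0: ref 1 -> FAULT, frames=[1,-] (faults so far: 1)
  step 1: ref 2 -> FAULT, frames=[1,2] (faults so far: 2)
  step 2: ref 2 -> HIT, frames=[1,2] (faults so far: 2)
  step 3: ref 1 -> HIT, frames=[1,2] (faults so far: 2)
  step 4: ref 1 -> HIT, frames=[1,2] (faults so far: 2)
  step 5: ref 5 -> FAULT, evict 2, frames=[1,5] (faults so far: 3)
  step 6: ref 5 -> HIT, frames=[1,5] (faults so far: 3)
  step 7: ref 5 -> HIT, frames=[1,5] (faults so far: 3)
  step 8: ref 1 -> HIT, frames=[1,5] (faults so far: 3)
  step 9: ref 5 -> HIT, frames=[1,5] (faults so far: 3)
  step 10: ref 1 -> HIT, frames=[1,5] (faults so far: 3)
  step 11: ref 4 -> FAULT, evict 1, frames=[4,5] (faults so far: 4)
  step 12: ref 5 -> HIT, frames=[4,5] (faults so far: 4)
  step 13: ref 6 -> FAULT, evict 5, frames=[4,6] (faults so far: 5)
  step 14: ref 4 -> HIT, frames=[4,6] (faults so far: 5)
  step 15: ref 4 -> HIT, frames=[4,6] (faults so far: 5)
  Optimal total faults: 5

Answer: 8 7 5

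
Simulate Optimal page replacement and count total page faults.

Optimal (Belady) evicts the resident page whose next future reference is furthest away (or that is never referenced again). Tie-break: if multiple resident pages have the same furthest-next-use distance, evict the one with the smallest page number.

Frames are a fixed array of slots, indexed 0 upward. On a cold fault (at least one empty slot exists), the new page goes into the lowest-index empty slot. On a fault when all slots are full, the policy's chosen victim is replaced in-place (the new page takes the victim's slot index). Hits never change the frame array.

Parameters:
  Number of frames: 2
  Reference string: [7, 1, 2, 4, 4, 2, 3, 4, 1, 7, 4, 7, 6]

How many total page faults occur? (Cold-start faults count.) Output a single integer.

Step 0: ref 7 → FAULT, frames=[7,-]
Step 1: ref 1 → FAULT, frames=[7,1]
Step 2: ref 2 → FAULT (evict 7), frames=[2,1]
Step 3: ref 4 → FAULT (evict 1), frames=[2,4]
Step 4: ref 4 → HIT, frames=[2,4]
Step 5: ref 2 → HIT, frames=[2,4]
Step 6: ref 3 → FAULT (evict 2), frames=[3,4]
Step 7: ref 4 → HIT, frames=[3,4]
Step 8: ref 1 → FAULT (evict 3), frames=[1,4]
Step 9: ref 7 → FAULT (evict 1), frames=[7,4]
Step 10: ref 4 → HIT, frames=[7,4]
Step 11: ref 7 → HIT, frames=[7,4]
Step 12: ref 6 → FAULT (evict 4), frames=[7,6]
Total faults: 8

Answer: 8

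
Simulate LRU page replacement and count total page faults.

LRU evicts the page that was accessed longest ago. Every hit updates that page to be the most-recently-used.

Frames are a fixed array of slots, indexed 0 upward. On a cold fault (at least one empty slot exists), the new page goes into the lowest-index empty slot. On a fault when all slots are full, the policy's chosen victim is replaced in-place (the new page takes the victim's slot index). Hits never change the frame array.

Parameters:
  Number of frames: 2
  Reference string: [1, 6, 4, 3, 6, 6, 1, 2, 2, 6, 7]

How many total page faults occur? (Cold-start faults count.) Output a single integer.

Step 0: ref 1 → FAULT, frames=[1,-]
Step 1: ref 6 → FAULT, frames=[1,6]
Step 2: ref 4 → FAULT (evict 1), frames=[4,6]
Step 3: ref 3 → FAULT (evict 6), frames=[4,3]
Step 4: ref 6 → FAULT (evict 4), frames=[6,3]
Step 5: ref 6 → HIT, frames=[6,3]
Step 6: ref 1 → FAULT (evict 3), frames=[6,1]
Step 7: ref 2 → FAULT (evict 6), frames=[2,1]
Step 8: ref 2 → HIT, frames=[2,1]
Step 9: ref 6 → FAULT (evict 1), frames=[2,6]
Step 10: ref 7 → FAULT (evict 2), frames=[7,6]
Total faults: 9

Answer: 9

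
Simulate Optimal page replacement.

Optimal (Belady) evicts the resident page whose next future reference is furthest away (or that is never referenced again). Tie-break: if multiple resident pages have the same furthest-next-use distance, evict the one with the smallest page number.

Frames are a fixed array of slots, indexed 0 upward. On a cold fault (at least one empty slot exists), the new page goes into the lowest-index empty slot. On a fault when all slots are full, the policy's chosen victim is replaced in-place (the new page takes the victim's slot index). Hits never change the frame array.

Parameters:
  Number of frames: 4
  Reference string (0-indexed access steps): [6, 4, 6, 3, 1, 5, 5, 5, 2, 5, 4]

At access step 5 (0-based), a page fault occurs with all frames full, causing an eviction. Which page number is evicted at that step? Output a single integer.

Step 0: ref 6 -> FAULT, frames=[6,-,-,-]
Step 1: ref 4 -> FAULT, frames=[6,4,-,-]
Step 2: ref 6 -> HIT, frames=[6,4,-,-]
Step 3: ref 3 -> FAULT, frames=[6,4,3,-]
Step 4: ref 1 -> FAULT, frames=[6,4,3,1]
Step 5: ref 5 -> FAULT, evict 1, frames=[6,4,3,5]
At step 5: evicted page 1

Answer: 1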